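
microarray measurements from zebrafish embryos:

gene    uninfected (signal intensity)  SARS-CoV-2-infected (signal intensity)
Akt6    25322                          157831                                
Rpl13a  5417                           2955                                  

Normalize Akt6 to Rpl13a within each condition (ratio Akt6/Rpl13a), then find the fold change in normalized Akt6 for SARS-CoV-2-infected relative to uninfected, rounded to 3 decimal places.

11.426

Akt6/Rpl13a (uninfected) = 25322 / 5417 = 4.6745
Akt6/Rpl13a (SARS-CoV-2-infected) = 157831 / 2955 = 53.412
Fold change = 53.412 / 4.6745 = 11.4260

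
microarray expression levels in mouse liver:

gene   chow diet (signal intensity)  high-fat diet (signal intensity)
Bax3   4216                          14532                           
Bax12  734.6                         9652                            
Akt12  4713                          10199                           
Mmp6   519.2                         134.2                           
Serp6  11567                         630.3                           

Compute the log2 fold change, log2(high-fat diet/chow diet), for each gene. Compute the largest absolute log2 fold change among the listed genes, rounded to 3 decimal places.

4.198

log2(14532/4216) = 1.785  (Bax3)
log2(9652/734.6) = 3.716  (Bax12)
log2(10199/4713) = 1.114  (Akt12)
log2(134.2/519.2) = -1.952  (Mmp6)
log2(630.3/11567) = -4.198  (Serp6)
The largest magnitude belongs to Serp6.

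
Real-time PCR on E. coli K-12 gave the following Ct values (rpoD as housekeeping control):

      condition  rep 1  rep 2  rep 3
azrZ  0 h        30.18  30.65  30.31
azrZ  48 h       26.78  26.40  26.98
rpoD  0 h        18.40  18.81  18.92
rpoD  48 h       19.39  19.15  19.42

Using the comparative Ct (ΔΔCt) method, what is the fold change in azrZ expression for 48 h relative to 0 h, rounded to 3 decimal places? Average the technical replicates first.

Mean Ct: azrZ 0 h 30.380; azrZ 48 h 26.720; rpoD 0 h 18.710; rpoD 48 h 19.320
ΔCt(0 h) = 30.380 − 18.710 = 11.670
ΔCt(48 h) = 26.720 − 19.320 = 7.400
ΔΔCt = 7.400 − 11.670 = -4.270
Fold change = 2^(−(-4.270)) = 2^4.270 = 19.2929

19.293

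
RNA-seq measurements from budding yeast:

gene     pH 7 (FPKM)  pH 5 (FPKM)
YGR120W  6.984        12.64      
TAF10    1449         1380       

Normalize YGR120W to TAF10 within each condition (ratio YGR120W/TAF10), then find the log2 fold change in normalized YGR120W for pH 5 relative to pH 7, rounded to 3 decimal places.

0.926

YGR120W/TAF10 (pH 7) = 6.984 / 1449 = 0.0048199
YGR120W/TAF10 (pH 5) = 12.64 / 1380 = 0.0091594
Fold change = 0.0091594 / 0.0048199 = 1.9003
log2(1.9003) = 0.9263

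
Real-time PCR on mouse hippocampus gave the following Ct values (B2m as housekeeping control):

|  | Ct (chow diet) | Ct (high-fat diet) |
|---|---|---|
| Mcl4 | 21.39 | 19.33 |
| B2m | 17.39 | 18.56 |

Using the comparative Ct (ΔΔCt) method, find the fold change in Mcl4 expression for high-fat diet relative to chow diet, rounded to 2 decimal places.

ΔCt(chow diet) = 21.390 − 17.390 = 4.000
ΔCt(high-fat diet) = 19.330 − 18.560 = 0.770
ΔΔCt = 0.770 − 4.000 = -3.230
Fold change = 2^(−(-3.230)) = 2^3.230 = 9.383

9.38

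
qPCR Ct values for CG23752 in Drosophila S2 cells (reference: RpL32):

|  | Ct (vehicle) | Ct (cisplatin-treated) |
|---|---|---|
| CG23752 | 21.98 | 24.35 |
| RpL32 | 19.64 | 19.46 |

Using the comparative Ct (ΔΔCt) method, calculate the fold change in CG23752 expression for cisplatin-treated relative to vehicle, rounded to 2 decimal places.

ΔCt(vehicle) = 21.980 − 19.640 = 2.340
ΔCt(cisplatin-treated) = 24.350 − 19.460 = 4.890
ΔΔCt = 4.890 − 2.340 = 2.550
Fold change = 2^(−2.550) = 0.171

0.17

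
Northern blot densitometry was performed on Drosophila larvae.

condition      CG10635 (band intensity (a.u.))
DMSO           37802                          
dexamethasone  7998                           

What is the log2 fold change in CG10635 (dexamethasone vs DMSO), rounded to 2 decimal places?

-2.24

Fold change = 7998 / 37802 = 0.2116
log2(0.2116) = -2.241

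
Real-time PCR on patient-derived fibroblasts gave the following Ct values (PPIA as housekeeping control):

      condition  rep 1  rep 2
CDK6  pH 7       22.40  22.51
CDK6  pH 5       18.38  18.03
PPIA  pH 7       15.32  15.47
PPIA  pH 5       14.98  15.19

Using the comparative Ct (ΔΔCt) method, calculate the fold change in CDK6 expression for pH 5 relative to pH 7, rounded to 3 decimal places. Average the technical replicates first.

Mean Ct: CDK6 pH 7 22.455; CDK6 pH 5 18.205; PPIA pH 7 15.395; PPIA pH 5 15.085
ΔCt(pH 7) = 22.455 − 15.395 = 7.060
ΔCt(pH 5) = 18.205 − 15.085 = 3.120
ΔΔCt = 3.120 − 7.060 = -3.940
Fold change = 2^(−(-3.940)) = 2^3.940 = 15.3482

15.348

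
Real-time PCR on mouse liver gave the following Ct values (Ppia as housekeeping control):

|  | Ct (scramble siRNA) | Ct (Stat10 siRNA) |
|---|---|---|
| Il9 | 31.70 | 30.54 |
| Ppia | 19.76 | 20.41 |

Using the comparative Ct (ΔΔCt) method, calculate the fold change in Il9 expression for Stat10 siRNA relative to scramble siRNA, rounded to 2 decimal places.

ΔCt(scramble siRNA) = 31.700 − 19.760 = 11.940
ΔCt(Stat10 siRNA) = 30.540 − 20.410 = 10.130
ΔΔCt = 10.130 − 11.940 = -1.810
Fold change = 2^(−(-1.810)) = 2^1.810 = 3.506

3.51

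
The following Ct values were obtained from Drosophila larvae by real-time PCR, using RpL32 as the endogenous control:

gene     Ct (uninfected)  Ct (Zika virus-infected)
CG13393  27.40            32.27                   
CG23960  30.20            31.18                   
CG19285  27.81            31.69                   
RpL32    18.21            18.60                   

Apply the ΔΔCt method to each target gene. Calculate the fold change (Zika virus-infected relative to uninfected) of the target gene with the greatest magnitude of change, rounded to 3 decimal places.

0.045

CG13393: ΔΔCt = (32.27−18.60) − (27.40−18.21) = 13.67 − 9.19 = 4.48; fold change = 2^-4.48 = 0.045
CG23960: ΔΔCt = (31.18−18.60) − (30.20−18.21) = 12.58 − 11.99 = 0.59; fold change = 2^-0.59 = 0.664
CG19285: ΔΔCt = (31.69−18.60) − (27.81−18.21) = 13.09 − 9.60 = 3.49; fold change = 2^-3.49 = 0.089
CG13393 has the largest |ΔΔCt| = 4.48.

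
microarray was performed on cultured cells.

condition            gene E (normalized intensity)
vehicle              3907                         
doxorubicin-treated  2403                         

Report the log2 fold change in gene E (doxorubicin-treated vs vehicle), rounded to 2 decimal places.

Fold change = 2403 / 3907 = 0.6150
log2(0.6150) = -0.701

-0.70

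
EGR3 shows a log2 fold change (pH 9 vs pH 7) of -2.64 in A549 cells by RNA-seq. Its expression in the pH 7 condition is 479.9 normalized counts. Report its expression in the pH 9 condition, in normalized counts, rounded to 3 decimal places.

Fold change = 2^(-2.64) = 0.1604
pH 9 expression = 479.9 × 0.1604 = 76.990

76.990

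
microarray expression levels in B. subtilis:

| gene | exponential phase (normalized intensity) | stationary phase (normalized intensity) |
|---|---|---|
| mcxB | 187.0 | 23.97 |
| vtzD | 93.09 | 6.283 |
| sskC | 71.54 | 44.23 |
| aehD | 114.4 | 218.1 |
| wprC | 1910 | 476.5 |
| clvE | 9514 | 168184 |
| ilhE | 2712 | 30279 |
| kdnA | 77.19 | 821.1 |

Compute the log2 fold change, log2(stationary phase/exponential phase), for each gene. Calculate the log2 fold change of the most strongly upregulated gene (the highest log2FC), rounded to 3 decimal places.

4.144

log2(23.97/187.0) = -2.964  (mcxB)
log2(6.283/93.09) = -3.889  (vtzD)
log2(44.23/71.54) = -0.694  (sskC)
log2(218.1/114.4) = 0.931  (aehD)
log2(476.5/1910) = -2.003  (wprC)
log2(168184/9514) = 4.144  (clvE)
log2(30279/2712) = 3.481  (ilhE)
log2(821.1/77.19) = 3.411  (kdnA)
clvE is most strongly upregulated.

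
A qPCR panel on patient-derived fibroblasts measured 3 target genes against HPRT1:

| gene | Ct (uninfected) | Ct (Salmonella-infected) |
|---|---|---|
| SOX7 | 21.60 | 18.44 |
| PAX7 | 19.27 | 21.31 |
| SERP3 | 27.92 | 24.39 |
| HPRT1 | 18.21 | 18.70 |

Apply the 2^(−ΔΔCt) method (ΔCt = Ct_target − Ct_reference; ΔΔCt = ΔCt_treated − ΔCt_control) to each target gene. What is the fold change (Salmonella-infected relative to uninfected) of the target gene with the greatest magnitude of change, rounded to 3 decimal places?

SOX7: ΔΔCt = (18.44−18.70) − (21.60−18.21) = -0.26 − 3.39 = -3.65; fold change = 2^3.65 = 12.553
PAX7: ΔΔCt = (21.31−18.70) − (19.27−18.21) = 2.61 − 1.06 = 1.55; fold change = 2^-1.55 = 0.342
SERP3: ΔΔCt = (24.39−18.70) − (27.92−18.21) = 5.69 − 9.71 = -4.02; fold change = 2^4.02 = 16.223
SERP3 has the largest |ΔΔCt| = 4.02.

16.223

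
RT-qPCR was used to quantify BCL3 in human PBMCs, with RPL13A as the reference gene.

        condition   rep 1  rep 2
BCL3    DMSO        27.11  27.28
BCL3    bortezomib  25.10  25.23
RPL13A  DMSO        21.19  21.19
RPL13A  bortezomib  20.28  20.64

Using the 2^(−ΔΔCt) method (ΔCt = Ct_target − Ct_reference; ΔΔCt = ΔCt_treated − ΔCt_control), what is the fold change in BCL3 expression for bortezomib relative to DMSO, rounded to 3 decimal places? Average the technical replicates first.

2.462

Mean Ct: BCL3 DMSO 27.195; BCL3 bortezomib 25.165; RPL13A DMSO 21.190; RPL13A bortezomib 20.460
ΔCt(DMSO) = 27.195 − 21.190 = 6.005
ΔCt(bortezomib) = 25.165 − 20.460 = 4.705
ΔΔCt = 4.705 − 6.005 = -1.300
Fold change = 2^(−(-1.300)) = 2^1.300 = 2.4623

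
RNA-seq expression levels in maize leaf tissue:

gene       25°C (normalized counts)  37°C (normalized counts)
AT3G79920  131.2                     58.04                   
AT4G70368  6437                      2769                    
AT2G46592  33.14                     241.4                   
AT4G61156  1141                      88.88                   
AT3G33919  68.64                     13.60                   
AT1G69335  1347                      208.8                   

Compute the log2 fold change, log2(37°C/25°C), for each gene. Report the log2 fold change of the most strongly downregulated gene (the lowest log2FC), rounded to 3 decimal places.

log2(58.04/131.2) = -1.177  (AT3G79920)
log2(2769/6437) = -1.217  (AT4G70368)
log2(241.4/33.14) = 2.865  (AT2G46592)
log2(88.88/1141) = -3.682  (AT4G61156)
log2(13.60/68.64) = -2.335  (AT3G33919)
log2(208.8/1347) = -2.690  (AT1G69335)
AT4G61156 is most strongly downregulated.

-3.682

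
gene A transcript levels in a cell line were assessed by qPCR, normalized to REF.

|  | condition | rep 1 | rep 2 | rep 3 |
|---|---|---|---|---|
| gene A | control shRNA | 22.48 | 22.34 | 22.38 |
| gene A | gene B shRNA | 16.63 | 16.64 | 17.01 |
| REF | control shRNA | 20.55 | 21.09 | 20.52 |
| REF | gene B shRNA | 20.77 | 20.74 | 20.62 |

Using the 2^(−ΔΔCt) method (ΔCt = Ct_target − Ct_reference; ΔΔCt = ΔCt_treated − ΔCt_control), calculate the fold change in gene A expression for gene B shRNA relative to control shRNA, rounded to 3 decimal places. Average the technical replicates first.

49.522

Mean Ct: gene A control shRNA 22.400; gene A gene B shRNA 16.760; REF control shRNA 20.720; REF gene B shRNA 20.710
ΔCt(control shRNA) = 22.400 − 20.720 = 1.680
ΔCt(gene B shRNA) = 16.760 − 20.710 = -3.950
ΔΔCt = -3.950 − 1.680 = -5.630
Fold change = 2^(−(-5.630)) = 2^5.630 = 49.5221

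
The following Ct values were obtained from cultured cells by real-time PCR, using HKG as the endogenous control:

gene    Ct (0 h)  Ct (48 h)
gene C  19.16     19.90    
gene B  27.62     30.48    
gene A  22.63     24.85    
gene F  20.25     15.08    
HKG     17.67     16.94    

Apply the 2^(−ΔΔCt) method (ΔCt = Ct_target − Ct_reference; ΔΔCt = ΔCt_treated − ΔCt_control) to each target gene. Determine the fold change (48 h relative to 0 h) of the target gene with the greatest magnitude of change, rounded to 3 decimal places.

gene C: ΔΔCt = (19.90−16.94) − (19.16−17.67) = 2.96 − 1.49 = 1.47; fold change = 2^-1.47 = 0.361
gene B: ΔΔCt = (30.48−16.94) − (27.62−17.67) = 13.54 − 9.95 = 3.59; fold change = 2^-3.59 = 0.083
gene A: ΔΔCt = (24.85−16.94) − (22.63−17.67) = 7.91 − 4.96 = 2.95; fold change = 2^-2.95 = 0.129
gene F: ΔΔCt = (15.08−16.94) − (20.25−17.67) = -1.86 − 2.58 = -4.44; fold change = 2^4.44 = 21.706
gene F has the largest |ΔΔCt| = 4.44.

21.706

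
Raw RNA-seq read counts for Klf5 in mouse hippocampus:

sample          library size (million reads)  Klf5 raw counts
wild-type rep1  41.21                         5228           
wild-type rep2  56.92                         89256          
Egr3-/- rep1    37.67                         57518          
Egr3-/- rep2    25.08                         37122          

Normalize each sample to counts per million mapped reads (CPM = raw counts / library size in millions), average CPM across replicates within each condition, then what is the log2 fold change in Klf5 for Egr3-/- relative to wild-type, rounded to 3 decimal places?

CPM(wild-type rep1) = 5228 / 41.21 = 126.8624
CPM(wild-type rep2) = 89256 / 56.92 = 1568.0956
CPM(Egr3-/- rep1) = 57518 / 37.67 = 1526.8914
CPM(Egr3-/- rep2) = 37122 / 25.08 = 1480.1435
mean CPM(wild-type) = 847.4790; mean CPM(Egr3-/-) = 1503.5175
Fold change = 1503.5175 / 847.4790 = 1.77411
log2(1.77411) = 0.8271

0.827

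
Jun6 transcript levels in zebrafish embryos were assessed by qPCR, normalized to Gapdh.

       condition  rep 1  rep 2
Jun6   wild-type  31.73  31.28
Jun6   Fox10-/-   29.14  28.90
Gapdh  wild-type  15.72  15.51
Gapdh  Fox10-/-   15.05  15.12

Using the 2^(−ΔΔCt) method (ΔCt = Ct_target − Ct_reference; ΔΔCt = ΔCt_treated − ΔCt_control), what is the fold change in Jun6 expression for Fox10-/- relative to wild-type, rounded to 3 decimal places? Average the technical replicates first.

Mean Ct: Jun6 wild-type 31.505; Jun6 Fox10-/- 29.020; Gapdh wild-type 15.615; Gapdh Fox10-/- 15.085
ΔCt(wild-type) = 31.505 − 15.615 = 15.890
ΔCt(Fox10-/-) = 29.020 − 15.085 = 13.935
ΔΔCt = 13.935 − 15.890 = -1.955
Fold change = 2^(−(-1.955)) = 2^1.955 = 3.8772

3.877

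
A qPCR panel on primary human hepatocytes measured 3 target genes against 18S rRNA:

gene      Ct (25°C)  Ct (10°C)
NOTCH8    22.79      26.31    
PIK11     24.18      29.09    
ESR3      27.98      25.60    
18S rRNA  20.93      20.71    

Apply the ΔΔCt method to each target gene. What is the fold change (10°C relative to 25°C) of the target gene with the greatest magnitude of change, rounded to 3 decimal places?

0.029

NOTCH8: ΔΔCt = (26.31−20.71) − (22.79−20.93) = 5.60 − 1.86 = 3.74; fold change = 2^-3.74 = 0.075
PIK11: ΔΔCt = (29.09−20.71) − (24.18−20.93) = 8.38 − 3.25 = 5.13; fold change = 2^-5.13 = 0.029
ESR3: ΔΔCt = (25.60−20.71) − (27.98−20.93) = 4.89 − 7.05 = -2.16; fold change = 2^2.16 = 4.469
PIK11 has the largest |ΔΔCt| = 5.13.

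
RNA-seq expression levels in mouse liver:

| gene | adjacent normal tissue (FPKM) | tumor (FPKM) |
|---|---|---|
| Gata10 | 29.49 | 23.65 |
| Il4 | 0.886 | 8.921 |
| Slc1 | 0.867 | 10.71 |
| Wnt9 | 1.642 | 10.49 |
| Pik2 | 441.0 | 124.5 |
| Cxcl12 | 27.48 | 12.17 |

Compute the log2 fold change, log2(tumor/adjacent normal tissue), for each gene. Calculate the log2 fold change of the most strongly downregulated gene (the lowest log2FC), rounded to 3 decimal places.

-1.825

log2(23.65/29.49) = -0.318  (Gata10)
log2(8.921/0.886) = 3.332  (Il4)
log2(10.71/0.867) = 3.627  (Slc1)
log2(10.49/1.642) = 2.675  (Wnt9)
log2(124.5/441.0) = -1.825  (Pik2)
log2(12.17/27.48) = -1.175  (Cxcl12)
Pik2 is most strongly downregulated.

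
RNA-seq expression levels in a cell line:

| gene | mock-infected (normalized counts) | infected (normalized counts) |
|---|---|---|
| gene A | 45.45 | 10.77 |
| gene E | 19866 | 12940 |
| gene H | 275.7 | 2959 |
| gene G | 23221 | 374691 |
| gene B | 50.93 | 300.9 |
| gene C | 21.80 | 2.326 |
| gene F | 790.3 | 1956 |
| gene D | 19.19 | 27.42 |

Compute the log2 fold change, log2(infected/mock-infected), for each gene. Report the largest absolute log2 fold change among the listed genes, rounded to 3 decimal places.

log2(10.77/45.45) = -2.077  (gene A)
log2(12940/19866) = -0.618  (gene E)
log2(2959/275.7) = 3.424  (gene H)
log2(374691/23221) = 4.012  (gene G)
log2(300.9/50.93) = 2.563  (gene B)
log2(2.326/21.80) = -3.228  (gene C)
log2(1956/790.3) = 1.307  (gene F)
log2(27.42/19.19) = 0.515  (gene D)
The largest magnitude belongs to gene G.

4.012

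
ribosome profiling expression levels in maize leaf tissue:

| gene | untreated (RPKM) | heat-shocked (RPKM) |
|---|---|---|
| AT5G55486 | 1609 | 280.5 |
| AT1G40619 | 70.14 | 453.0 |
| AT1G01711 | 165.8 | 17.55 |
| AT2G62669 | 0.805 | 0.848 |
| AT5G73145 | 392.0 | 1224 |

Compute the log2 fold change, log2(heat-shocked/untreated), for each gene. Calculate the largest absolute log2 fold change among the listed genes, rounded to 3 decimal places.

log2(280.5/1609) = -2.520  (AT5G55486)
log2(453.0/70.14) = 2.691  (AT1G40619)
log2(17.55/165.8) = -3.240  (AT1G01711)
log2(0.848/0.805) = 0.075  (AT2G62669)
log2(1224/392.0) = 1.643  (AT5G73145)
The largest magnitude belongs to AT1G01711.

3.240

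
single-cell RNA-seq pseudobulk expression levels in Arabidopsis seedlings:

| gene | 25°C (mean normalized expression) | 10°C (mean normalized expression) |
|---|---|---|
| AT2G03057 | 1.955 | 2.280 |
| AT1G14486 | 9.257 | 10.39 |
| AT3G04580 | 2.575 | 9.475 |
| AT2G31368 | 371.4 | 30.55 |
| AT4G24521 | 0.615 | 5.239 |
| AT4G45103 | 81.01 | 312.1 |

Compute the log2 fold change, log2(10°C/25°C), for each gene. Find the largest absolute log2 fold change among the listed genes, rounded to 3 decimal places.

log2(2.280/1.955) = 0.222  (AT2G03057)
log2(10.39/9.257) = 0.167  (AT1G14486)
log2(9.475/2.575) = 1.880  (AT3G04580)
log2(30.55/371.4) = -3.604  (AT2G31368)
log2(5.239/0.615) = 3.091  (AT4G24521)
log2(312.1/81.01) = 1.946  (AT4G45103)
The largest magnitude belongs to AT2G31368.

3.604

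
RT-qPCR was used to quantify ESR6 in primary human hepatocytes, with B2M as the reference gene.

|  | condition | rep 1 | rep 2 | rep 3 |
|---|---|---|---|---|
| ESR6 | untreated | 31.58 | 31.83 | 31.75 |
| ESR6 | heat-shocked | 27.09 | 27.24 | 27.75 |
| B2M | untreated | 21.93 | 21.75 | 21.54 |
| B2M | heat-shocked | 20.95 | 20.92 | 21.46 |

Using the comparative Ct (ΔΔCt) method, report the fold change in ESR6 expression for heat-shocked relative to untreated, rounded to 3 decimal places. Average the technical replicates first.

13.269

Mean Ct: ESR6 untreated 31.720; ESR6 heat-shocked 27.360; B2M untreated 21.740; B2M heat-shocked 21.110
ΔCt(untreated) = 31.720 − 21.740 = 9.980
ΔCt(heat-shocked) = 27.360 − 21.110 = 6.250
ΔΔCt = 6.250 − 9.980 = -3.730
Fold change = 2^(−(-3.730)) = 2^3.730 = 13.2691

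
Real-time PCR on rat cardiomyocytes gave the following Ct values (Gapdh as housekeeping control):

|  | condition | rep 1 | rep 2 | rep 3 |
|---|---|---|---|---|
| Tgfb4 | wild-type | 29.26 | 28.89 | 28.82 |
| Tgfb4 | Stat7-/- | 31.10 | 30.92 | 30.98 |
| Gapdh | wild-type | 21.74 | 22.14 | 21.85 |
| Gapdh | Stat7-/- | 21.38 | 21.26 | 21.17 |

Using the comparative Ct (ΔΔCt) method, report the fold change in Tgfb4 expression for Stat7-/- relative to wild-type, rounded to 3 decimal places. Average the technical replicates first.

Mean Ct: Tgfb4 wild-type 28.990; Tgfb4 Stat7-/- 31.000; Gapdh wild-type 21.910; Gapdh Stat7-/- 21.270
ΔCt(wild-type) = 28.990 − 21.910 = 7.080
ΔCt(Stat7-/-) = 31.000 − 21.270 = 9.730
ΔΔCt = 9.730 − 7.080 = 2.650
Fold change = 2^(−2.650) = 0.1593

0.159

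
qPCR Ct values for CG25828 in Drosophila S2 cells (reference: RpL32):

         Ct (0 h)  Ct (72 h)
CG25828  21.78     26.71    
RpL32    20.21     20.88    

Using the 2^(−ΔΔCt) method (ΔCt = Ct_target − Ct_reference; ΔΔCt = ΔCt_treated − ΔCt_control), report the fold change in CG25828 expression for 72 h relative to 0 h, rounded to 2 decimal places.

ΔCt(0 h) = 21.780 − 20.210 = 1.570
ΔCt(72 h) = 26.710 − 20.880 = 5.830
ΔΔCt = 5.830 − 1.570 = 4.260
Fold change = 2^(−4.260) = 0.052

0.05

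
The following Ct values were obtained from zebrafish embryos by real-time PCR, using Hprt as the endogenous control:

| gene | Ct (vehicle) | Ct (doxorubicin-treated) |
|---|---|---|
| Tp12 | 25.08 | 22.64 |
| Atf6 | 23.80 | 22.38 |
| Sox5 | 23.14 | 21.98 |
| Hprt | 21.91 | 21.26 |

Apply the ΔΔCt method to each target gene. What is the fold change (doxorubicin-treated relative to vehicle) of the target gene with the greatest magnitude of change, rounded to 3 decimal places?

Tp12: ΔΔCt = (22.64−21.26) − (25.08−21.91) = 1.38 − 3.17 = -1.79; fold change = 2^1.79 = 3.458
Atf6: ΔΔCt = (22.38−21.26) − (23.80−21.91) = 1.12 − 1.89 = -0.77; fold change = 2^0.77 = 1.705
Sox5: ΔΔCt = (21.98−21.26) − (23.14−21.91) = 0.72 − 1.23 = -0.51; fold change = 2^0.51 = 1.424
Tp12 has the largest |ΔΔCt| = 1.79.

3.458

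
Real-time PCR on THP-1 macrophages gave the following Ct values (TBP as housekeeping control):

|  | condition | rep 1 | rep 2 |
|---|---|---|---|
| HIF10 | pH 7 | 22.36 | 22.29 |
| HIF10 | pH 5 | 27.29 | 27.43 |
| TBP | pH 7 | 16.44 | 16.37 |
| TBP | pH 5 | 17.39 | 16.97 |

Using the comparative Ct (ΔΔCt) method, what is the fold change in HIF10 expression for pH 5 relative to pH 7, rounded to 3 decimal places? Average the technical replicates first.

0.052

Mean Ct: HIF10 pH 7 22.325; HIF10 pH 5 27.360; TBP pH 7 16.405; TBP pH 5 17.180
ΔCt(pH 7) = 22.325 − 16.405 = 5.920
ΔCt(pH 5) = 27.360 − 17.180 = 10.180
ΔΔCt = 10.180 − 5.920 = 4.260
Fold change = 2^(−4.260) = 0.0522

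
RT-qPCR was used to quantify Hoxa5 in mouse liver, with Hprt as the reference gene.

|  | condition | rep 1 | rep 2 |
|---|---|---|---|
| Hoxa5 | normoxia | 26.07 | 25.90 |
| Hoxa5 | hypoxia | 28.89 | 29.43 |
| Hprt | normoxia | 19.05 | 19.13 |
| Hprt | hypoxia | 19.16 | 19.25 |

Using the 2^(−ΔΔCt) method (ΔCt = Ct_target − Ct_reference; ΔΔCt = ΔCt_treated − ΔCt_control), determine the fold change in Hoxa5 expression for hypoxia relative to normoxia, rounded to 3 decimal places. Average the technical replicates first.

0.120

Mean Ct: Hoxa5 normoxia 25.985; Hoxa5 hypoxia 29.160; Hprt normoxia 19.090; Hprt hypoxia 19.205
ΔCt(normoxia) = 25.985 − 19.090 = 6.895
ΔCt(hypoxia) = 29.160 − 19.205 = 9.955
ΔΔCt = 9.955 − 6.895 = 3.060
Fold change = 2^(−3.060) = 0.1199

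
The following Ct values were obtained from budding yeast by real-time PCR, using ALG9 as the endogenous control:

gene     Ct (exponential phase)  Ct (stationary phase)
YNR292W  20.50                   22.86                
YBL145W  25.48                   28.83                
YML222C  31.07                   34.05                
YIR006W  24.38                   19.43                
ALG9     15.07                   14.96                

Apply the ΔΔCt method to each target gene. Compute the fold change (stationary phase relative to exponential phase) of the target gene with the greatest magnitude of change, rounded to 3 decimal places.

28.641

YNR292W: ΔΔCt = (22.86−14.96) − (20.50−15.07) = 7.90 − 5.43 = 2.47; fold change = 2^-2.47 = 0.180
YBL145W: ΔΔCt = (28.83−14.96) − (25.48−15.07) = 13.87 − 10.41 = 3.46; fold change = 2^-3.46 = 0.091
YML222C: ΔΔCt = (34.05−14.96) − (31.07−15.07) = 19.09 − 16.00 = 3.09; fold change = 2^-3.09 = 0.117
YIR006W: ΔΔCt = (19.43−14.96) − (24.38−15.07) = 4.47 − 9.31 = -4.84; fold change = 2^4.84 = 28.641
YIR006W has the largest |ΔΔCt| = 4.84.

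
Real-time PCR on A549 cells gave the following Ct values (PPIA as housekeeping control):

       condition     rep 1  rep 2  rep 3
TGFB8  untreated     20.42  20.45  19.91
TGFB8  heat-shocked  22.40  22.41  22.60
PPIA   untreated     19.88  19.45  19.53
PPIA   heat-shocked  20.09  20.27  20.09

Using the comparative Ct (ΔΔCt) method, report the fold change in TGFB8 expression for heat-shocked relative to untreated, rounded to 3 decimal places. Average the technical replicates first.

0.312

Mean Ct: TGFB8 untreated 20.260; TGFB8 heat-shocked 22.470; PPIA untreated 19.620; PPIA heat-shocked 20.150
ΔCt(untreated) = 20.260 − 19.620 = 0.640
ΔCt(heat-shocked) = 22.470 − 20.150 = 2.320
ΔΔCt = 2.320 − 0.640 = 1.680
Fold change = 2^(−1.680) = 0.3121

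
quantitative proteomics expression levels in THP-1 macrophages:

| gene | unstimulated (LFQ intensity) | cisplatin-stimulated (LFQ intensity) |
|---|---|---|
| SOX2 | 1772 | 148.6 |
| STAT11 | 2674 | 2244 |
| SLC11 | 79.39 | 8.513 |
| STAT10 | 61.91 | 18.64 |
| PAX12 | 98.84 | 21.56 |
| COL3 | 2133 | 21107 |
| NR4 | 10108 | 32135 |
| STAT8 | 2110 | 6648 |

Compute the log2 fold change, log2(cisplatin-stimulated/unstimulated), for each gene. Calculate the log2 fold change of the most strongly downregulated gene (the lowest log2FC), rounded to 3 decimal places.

-3.576

log2(148.6/1772) = -3.576  (SOX2)
log2(2244/2674) = -0.253  (STAT11)
log2(8.513/79.39) = -3.221  (SLC11)
log2(18.64/61.91) = -1.732  (STAT10)
log2(21.56/98.84) = -2.197  (PAX12)
log2(21107/2133) = 3.307  (COL3)
log2(32135/10108) = 1.669  (NR4)
log2(6648/2110) = 1.656  (STAT8)
SOX2 is most strongly downregulated.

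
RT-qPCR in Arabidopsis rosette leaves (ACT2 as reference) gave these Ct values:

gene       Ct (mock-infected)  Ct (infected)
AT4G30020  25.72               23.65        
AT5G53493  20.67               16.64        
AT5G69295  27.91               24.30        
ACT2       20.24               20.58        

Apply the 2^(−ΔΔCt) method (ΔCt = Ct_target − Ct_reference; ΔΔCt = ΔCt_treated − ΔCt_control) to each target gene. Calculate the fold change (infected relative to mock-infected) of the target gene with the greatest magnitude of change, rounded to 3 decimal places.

AT4G30020: ΔΔCt = (23.65−20.58) − (25.72−20.24) = 3.07 − 5.48 = -2.41; fold change = 2^2.41 = 5.315
AT5G53493: ΔΔCt = (16.64−20.58) − (20.67−20.24) = -3.94 − 0.43 = -4.37; fold change = 2^4.37 = 20.678
AT5G69295: ΔΔCt = (24.30−20.58) − (27.91−20.24) = 3.72 − 7.67 = -3.95; fold change = 2^3.95 = 15.455
AT5G53493 has the largest |ΔΔCt| = 4.37.

20.678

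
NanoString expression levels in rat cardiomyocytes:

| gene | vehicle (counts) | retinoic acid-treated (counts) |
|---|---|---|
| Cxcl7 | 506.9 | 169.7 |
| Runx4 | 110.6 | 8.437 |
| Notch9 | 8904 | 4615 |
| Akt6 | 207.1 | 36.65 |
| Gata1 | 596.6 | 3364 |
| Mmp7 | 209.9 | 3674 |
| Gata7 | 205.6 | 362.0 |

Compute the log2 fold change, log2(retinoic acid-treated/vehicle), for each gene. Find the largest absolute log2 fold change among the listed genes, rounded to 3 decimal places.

4.130

log2(169.7/506.9) = -1.579  (Cxcl7)
log2(8.437/110.6) = -3.712  (Runx4)
log2(4615/8904) = -0.948  (Notch9)
log2(36.65/207.1) = -2.498  (Akt6)
log2(3364/596.6) = 2.495  (Gata1)
log2(3674/209.9) = 4.130  (Mmp7)
log2(362.0/205.6) = 0.816  (Gata7)
The largest magnitude belongs to Mmp7.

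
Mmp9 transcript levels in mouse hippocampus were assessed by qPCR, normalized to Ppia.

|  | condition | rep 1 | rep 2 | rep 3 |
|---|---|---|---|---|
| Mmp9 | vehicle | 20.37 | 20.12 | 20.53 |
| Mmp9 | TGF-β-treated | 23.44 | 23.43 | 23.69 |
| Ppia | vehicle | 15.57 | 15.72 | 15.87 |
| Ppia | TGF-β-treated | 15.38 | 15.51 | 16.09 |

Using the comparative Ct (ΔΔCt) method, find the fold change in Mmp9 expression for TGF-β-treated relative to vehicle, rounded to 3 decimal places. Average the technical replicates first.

Mean Ct: Mmp9 vehicle 20.340; Mmp9 TGF-β-treated 23.520; Ppia vehicle 15.720; Ppia TGF-β-treated 15.660
ΔCt(vehicle) = 20.340 − 15.720 = 4.620
ΔCt(TGF-β-treated) = 23.520 − 15.660 = 7.860
ΔΔCt = 7.860 − 4.620 = 3.240
Fold change = 2^(−3.240) = 0.1058

0.106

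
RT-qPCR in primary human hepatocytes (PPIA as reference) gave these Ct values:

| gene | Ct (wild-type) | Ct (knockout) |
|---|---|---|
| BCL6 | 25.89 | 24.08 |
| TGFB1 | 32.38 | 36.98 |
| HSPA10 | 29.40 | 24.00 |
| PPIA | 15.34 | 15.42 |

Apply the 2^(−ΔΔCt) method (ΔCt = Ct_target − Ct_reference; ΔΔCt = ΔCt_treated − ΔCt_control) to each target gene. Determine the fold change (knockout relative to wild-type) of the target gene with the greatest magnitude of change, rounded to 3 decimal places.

44.632

BCL6: ΔΔCt = (24.08−15.42) − (25.89−15.34) = 8.66 − 10.55 = -1.89; fold change = 2^1.89 = 3.706
TGFB1: ΔΔCt = (36.98−15.42) − (32.38−15.34) = 21.56 − 17.04 = 4.52; fold change = 2^-4.52 = 0.044
HSPA10: ΔΔCt = (24.00−15.42) − (29.40−15.34) = 8.58 − 14.06 = -5.48; fold change = 2^5.48 = 44.632
HSPA10 has the largest |ΔΔCt| = 5.48.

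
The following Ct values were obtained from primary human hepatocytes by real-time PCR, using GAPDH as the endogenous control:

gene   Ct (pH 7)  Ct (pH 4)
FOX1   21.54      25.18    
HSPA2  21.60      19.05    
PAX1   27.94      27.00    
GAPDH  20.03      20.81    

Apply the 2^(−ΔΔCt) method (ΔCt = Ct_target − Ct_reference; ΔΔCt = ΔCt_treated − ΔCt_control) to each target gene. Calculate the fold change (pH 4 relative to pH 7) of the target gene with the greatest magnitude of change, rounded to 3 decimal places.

10.056

FOX1: ΔΔCt = (25.18−20.81) − (21.54−20.03) = 4.37 − 1.51 = 2.86; fold change = 2^-2.86 = 0.138
HSPA2: ΔΔCt = (19.05−20.81) − (21.60−20.03) = -1.76 − 1.57 = -3.33; fold change = 2^3.33 = 10.056
PAX1: ΔΔCt = (27.00−20.81) − (27.94−20.03) = 6.19 − 7.91 = -1.72; fold change = 2^1.72 = 3.294
HSPA2 has the largest |ΔΔCt| = 3.33.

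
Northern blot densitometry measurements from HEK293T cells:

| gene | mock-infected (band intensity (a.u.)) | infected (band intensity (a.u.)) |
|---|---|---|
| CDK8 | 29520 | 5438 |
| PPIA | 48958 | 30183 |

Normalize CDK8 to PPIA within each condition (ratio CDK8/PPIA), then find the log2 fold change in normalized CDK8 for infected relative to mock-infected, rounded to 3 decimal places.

-1.743

CDK8/PPIA (mock-infected) = 29520 / 48958 = 0.60297
CDK8/PPIA (infected) = 5438 / 30183 = 0.18017
Fold change = 0.18017 / 0.60297 = 0.2988
log2(0.2988) = -1.7427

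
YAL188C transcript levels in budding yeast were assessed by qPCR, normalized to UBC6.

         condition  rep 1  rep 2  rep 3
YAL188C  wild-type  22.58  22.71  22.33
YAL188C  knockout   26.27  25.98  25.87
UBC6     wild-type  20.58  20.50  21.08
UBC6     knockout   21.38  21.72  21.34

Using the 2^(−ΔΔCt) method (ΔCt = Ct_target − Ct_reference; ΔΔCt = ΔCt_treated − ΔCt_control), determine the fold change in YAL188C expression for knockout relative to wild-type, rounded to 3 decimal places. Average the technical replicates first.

0.150

Mean Ct: YAL188C wild-type 22.540; YAL188C knockout 26.040; UBC6 wild-type 20.720; UBC6 knockout 21.480
ΔCt(wild-type) = 22.540 − 20.720 = 1.820
ΔCt(knockout) = 26.040 − 21.480 = 4.560
ΔΔCt = 4.560 − 1.820 = 2.740
Fold change = 2^(−2.740) = 0.1497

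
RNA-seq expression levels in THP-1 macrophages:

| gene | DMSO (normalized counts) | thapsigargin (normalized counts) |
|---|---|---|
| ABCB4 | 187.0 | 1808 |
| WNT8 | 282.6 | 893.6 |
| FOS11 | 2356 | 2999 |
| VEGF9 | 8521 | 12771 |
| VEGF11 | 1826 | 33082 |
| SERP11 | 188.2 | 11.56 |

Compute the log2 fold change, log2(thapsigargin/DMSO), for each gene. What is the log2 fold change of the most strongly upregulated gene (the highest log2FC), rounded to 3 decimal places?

4.179

log2(1808/187.0) = 3.273  (ABCB4)
log2(893.6/282.6) = 1.661  (WNT8)
log2(2999/2356) = 0.348  (FOS11)
log2(12771/8521) = 0.584  (VEGF9)
log2(33082/1826) = 4.179  (VEGF11)
log2(11.56/188.2) = -4.025  (SERP11)
VEGF11 is most strongly upregulated.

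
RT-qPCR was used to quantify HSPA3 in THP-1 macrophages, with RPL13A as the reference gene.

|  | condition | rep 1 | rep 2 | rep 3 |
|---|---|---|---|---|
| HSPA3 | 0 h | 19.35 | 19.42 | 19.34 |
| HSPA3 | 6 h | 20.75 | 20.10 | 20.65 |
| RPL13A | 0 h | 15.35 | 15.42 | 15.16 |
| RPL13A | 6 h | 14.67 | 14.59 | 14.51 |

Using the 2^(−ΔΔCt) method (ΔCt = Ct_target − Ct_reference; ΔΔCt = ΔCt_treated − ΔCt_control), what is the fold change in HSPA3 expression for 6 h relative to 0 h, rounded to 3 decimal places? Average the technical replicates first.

Mean Ct: HSPA3 0 h 19.370; HSPA3 6 h 20.500; RPL13A 0 h 15.310; RPL13A 6 h 14.590
ΔCt(0 h) = 19.370 − 15.310 = 4.060
ΔCt(6 h) = 20.500 − 14.590 = 5.910
ΔΔCt = 5.910 − 4.060 = 1.850
Fold change = 2^(−1.850) = 0.2774

0.277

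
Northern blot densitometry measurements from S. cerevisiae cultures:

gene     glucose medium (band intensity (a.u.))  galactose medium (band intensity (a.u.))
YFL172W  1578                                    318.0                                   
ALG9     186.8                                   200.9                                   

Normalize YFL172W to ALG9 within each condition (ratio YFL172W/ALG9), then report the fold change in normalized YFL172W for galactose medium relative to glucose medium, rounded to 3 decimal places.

YFL172W/ALG9 (glucose medium) = 1578 / 186.8 = 8.4475
YFL172W/ALG9 (galactose medium) = 318.0 / 200.9 = 1.5829
Fold change = 1.5829 / 8.4475 = 0.1874

0.187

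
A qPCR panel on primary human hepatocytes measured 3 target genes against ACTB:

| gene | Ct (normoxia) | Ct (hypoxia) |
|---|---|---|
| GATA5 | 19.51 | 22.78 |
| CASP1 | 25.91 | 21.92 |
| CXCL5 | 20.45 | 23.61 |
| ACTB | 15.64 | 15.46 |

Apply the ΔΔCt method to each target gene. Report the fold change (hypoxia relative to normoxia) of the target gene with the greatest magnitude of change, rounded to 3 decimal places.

GATA5: ΔΔCt = (22.78−15.46) − (19.51−15.64) = 7.32 − 3.87 = 3.45; fold change = 2^-3.45 = 0.092
CASP1: ΔΔCt = (21.92−15.46) − (25.91−15.64) = 6.46 − 10.27 = -3.81; fold change = 2^3.81 = 14.026
CXCL5: ΔΔCt = (23.61−15.46) − (20.45−15.64) = 8.15 − 4.81 = 3.34; fold change = 2^-3.34 = 0.099
CASP1 has the largest |ΔΔCt| = 3.81.

14.026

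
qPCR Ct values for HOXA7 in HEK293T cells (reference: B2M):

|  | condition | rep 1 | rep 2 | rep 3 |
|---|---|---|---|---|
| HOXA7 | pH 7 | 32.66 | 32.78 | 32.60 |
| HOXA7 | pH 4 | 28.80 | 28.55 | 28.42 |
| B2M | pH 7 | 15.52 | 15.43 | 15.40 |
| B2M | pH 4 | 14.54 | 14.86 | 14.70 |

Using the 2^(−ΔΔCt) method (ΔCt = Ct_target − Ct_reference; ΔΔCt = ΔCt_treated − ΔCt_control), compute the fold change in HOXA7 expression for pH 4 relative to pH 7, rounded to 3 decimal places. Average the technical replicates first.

10.126

Mean Ct: HOXA7 pH 7 32.680; HOXA7 pH 4 28.590; B2M pH 7 15.450; B2M pH 4 14.700
ΔCt(pH 7) = 32.680 − 15.450 = 17.230
ΔCt(pH 4) = 28.590 − 14.700 = 13.890
ΔΔCt = 13.890 − 17.230 = -3.340
Fold change = 2^(−(-3.340)) = 2^3.340 = 10.1261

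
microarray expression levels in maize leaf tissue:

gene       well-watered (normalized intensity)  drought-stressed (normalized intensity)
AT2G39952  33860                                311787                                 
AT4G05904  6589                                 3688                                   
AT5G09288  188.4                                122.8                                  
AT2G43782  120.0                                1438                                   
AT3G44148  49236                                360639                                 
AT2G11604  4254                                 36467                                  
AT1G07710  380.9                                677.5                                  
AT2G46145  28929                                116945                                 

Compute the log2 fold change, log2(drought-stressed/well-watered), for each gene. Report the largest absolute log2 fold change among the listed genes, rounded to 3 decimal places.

3.583

log2(311787/33860) = 3.203  (AT2G39952)
log2(3688/6589) = -0.837  (AT4G05904)
log2(122.8/188.4) = -0.617  (AT5G09288)
log2(1438/120.0) = 3.583  (AT2G43782)
log2(360639/49236) = 2.873  (AT3G44148)
log2(36467/4254) = 3.100  (AT2G11604)
log2(677.5/380.9) = 0.831  (AT1G07710)
log2(116945/28929) = 2.015  (AT2G46145)
The largest magnitude belongs to AT2G43782.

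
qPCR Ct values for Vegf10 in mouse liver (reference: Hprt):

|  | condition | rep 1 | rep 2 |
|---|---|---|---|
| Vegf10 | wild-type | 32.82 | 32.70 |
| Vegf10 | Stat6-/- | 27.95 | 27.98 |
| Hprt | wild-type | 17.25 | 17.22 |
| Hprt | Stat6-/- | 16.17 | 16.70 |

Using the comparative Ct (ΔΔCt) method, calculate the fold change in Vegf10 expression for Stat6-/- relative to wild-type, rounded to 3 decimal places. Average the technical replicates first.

15.945

Mean Ct: Vegf10 wild-type 32.760; Vegf10 Stat6-/- 27.965; Hprt wild-type 17.235; Hprt Stat6-/- 16.435
ΔCt(wild-type) = 32.760 − 17.235 = 15.525
ΔCt(Stat6-/-) = 27.965 − 16.435 = 11.530
ΔΔCt = 11.530 − 15.525 = -3.995
Fold change = 2^(−(-3.995)) = 2^3.995 = 15.9446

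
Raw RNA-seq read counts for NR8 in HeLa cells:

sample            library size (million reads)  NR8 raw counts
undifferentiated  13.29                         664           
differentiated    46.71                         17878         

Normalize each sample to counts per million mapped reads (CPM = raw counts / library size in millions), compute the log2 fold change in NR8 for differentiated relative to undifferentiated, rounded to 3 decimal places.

CPM(undifferentiated) = 664 / 13.29 = 49.9624
CPM(differentiated) = 17878 / 46.71 = 382.7446
Fold change = 382.7446 / 49.9624 = 7.66066
log2(7.66066) = 2.9375

2.937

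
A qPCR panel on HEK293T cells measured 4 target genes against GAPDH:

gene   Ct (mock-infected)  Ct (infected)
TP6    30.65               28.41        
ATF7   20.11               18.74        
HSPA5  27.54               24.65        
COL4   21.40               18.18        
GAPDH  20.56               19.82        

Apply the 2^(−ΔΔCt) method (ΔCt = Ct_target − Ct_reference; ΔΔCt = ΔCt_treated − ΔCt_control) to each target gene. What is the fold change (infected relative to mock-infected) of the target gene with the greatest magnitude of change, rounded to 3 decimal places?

5.579

TP6: ΔΔCt = (28.41−19.82) − (30.65−20.56) = 8.59 − 10.09 = -1.50; fold change = 2^1.50 = 2.828
ATF7: ΔΔCt = (18.74−19.82) − (20.11−20.56) = -1.08 − (-0.45) = -0.63; fold change = 2^0.63 = 1.548
HSPA5: ΔΔCt = (24.65−19.82) − (27.54−20.56) = 4.83 − 6.98 = -2.15; fold change = 2^2.15 = 4.438
COL4: ΔΔCt = (18.18−19.82) − (21.40−20.56) = -1.64 − 0.84 = -2.48; fold change = 2^2.48 = 5.579
COL4 has the largest |ΔΔCt| = 2.48.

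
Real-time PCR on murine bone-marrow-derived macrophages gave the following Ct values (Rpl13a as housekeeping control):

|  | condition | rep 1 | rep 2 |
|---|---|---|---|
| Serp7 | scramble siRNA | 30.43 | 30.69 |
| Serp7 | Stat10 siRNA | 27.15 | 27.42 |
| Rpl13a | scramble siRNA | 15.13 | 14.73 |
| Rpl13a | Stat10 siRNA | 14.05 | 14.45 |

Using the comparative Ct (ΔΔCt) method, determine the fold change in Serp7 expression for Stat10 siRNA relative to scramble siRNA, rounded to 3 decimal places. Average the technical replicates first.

Mean Ct: Serp7 scramble siRNA 30.560; Serp7 Stat10 siRNA 27.285; Rpl13a scramble siRNA 14.930; Rpl13a Stat10 siRNA 14.250
ΔCt(scramble siRNA) = 30.560 − 14.930 = 15.630
ΔCt(Stat10 siRNA) = 27.285 − 14.250 = 13.035
ΔΔCt = 13.035 − 15.630 = -2.595
Fold change = 2^(−(-2.595)) = 2^2.595 = 6.0419

6.042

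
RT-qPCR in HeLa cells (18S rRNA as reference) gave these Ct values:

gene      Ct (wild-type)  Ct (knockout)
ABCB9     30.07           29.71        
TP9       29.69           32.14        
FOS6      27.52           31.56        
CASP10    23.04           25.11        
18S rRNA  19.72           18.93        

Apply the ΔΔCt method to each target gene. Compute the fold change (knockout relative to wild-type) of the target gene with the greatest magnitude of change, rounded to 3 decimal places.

0.035

ABCB9: ΔΔCt = (29.71−18.93) − (30.07−19.72) = 10.78 − 10.35 = 0.43; fold change = 2^-0.43 = 0.742
TP9: ΔΔCt = (32.14−18.93) − (29.69−19.72) = 13.21 − 9.97 = 3.24; fold change = 2^-3.24 = 0.106
FOS6: ΔΔCt = (31.56−18.93) − (27.52−19.72) = 12.63 − 7.80 = 4.83; fold change = 2^-4.83 = 0.035
CASP10: ΔΔCt = (25.11−18.93) − (23.04−19.72) = 6.18 − 3.32 = 2.86; fold change = 2^-2.86 = 0.138
FOS6 has the largest |ΔΔCt| = 4.83.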